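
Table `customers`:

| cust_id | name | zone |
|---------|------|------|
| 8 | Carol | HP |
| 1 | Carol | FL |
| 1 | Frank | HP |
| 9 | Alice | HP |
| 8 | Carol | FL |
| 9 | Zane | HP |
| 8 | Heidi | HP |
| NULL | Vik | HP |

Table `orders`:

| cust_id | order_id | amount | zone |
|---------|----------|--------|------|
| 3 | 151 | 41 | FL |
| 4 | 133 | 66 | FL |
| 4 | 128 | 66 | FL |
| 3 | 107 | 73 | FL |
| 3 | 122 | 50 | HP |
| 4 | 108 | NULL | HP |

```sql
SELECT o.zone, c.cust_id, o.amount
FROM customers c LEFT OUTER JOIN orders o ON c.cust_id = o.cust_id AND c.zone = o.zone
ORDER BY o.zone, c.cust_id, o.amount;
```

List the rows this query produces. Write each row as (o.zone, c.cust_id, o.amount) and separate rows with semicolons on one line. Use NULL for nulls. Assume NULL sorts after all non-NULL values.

LEFT JOIN keeps every row from `customers`; unmatched rows get NULL for `orders`'s columns.
Matching on c.cust_id = o.cust_id AND c.zone = o.zone. A NULL in a compared column never satisfies the condition.
- c (cust_id=8, zone=HP) has no partner → padded with NULL.
- c (cust_id=1, zone=FL) has no partner → padded with NULL.
- c (cust_id=1, zone=HP) has no partner → padded with NULL.
- c (cust_id=9, zone=HP) has no partner → padded with NULL.
- c (cust_id=8, zone=FL) has no partner → padded with NULL.
- c (cust_id=9, zone=HP) has no partner → padded with NULL.
- c (cust_id=8, zone=HP) has no partner → padded with NULL.
- c (cust_id=NULL, zone=HP) has no partner → padded with NULL.
After projecting and ordering:
o.zone | c.cust_id | o.amount
NULL | 1 | NULL
NULL | 1 | NULL
NULL | 8 | NULL
NULL | 8 | NULL
NULL | 8 | NULL
NULL | 9 | NULL
NULL | 9 | NULL
NULL | NULL | NULL

(NULL, 1, NULL); (NULL, 1, NULL); (NULL, 8, NULL); (NULL, 8, NULL); (NULL, 8, NULL); (NULL, 9, NULL); (NULL, 9, NULL); (NULL, NULL, NULL)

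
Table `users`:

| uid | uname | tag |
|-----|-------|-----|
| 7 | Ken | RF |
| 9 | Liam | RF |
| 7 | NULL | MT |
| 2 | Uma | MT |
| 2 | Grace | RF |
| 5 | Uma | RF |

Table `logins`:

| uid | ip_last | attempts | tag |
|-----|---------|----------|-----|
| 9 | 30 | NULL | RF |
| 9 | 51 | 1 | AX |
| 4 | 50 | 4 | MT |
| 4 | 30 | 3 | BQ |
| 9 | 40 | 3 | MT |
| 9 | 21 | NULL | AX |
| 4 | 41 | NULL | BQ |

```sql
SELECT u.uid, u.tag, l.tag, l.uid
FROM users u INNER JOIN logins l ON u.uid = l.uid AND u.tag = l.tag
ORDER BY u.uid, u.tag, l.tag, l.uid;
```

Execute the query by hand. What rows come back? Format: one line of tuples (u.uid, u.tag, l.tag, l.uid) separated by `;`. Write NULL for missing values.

INNER JOIN keeps only pairs where the ON condition holds.
Matching on u.uid = l.uid AND u.tag = l.tag.
- uid=7, tag=RF: no matching l row, dropped.
- uid=9, tag=RF: 1 matching l row(s), so 1 row(s) emitted.
- uid=7, tag=MT: no matching l row, dropped.
- uid=2, tag=MT: no matching l row, dropped.
- uid=2, tag=RF: no matching l row, dropped.
- uid=5, tag=RF: no matching l row, dropped.
After projecting and ordering:
u.uid | u.tag | l.tag | l.uid
9 | RF | RF | 9

(9, RF, RF, 9)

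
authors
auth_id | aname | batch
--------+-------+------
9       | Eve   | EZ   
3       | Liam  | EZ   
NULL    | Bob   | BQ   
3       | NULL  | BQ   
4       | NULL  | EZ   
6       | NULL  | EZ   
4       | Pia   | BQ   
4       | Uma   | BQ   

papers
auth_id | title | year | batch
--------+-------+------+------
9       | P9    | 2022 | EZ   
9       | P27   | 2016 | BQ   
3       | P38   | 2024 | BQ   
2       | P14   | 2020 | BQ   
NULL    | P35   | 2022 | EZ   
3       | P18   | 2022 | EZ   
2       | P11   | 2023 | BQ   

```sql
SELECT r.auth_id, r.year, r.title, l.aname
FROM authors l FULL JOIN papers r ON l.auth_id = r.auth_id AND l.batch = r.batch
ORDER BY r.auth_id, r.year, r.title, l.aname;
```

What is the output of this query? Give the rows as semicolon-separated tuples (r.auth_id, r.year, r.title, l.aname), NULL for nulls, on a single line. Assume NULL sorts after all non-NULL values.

(2, 2020, P14, NULL); (2, 2023, P11, NULL); (3, 2022, P18, Liam); (3, 2024, P38, NULL); (9, 2016, P27, NULL); (9, 2022, P9, Eve); (NULL, 2022, P35, NULL); (NULL, NULL, NULL, Bob); (NULL, NULL, NULL, Pia); (NULL, NULL, NULL, Uma); (NULL, NULL, NULL, NULL); (NULL, NULL, NULL, NULL)

FULL OUTER JOIN keeps every row from both sides; unmatched rows get NULL for the other side's columns.
Matching on l.auth_id = r.auth_id AND l.batch = r.batch. A NULL in a compared column never satisfies the condition.
Matched pairs: 3; unmatched l rows kept: 5; unmatched r rows kept: 4.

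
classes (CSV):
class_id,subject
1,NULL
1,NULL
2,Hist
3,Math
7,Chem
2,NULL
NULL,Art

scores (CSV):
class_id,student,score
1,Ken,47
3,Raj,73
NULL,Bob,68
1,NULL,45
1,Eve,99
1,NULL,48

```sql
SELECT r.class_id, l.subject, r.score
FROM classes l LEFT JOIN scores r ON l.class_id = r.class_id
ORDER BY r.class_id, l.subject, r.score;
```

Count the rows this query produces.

13

LEFT JOIN keeps every row from `classes`; unmatched rows get NULL for `scores`'s columns.
Matching on l.class_id = r.class_id. A NULL in a compared column never satisfies the condition.
- l (class_id=1) pairs with 4 row(s) of r.
- l (class_id=1) pairs with 4 row(s) of r.
- l (class_id=2) has no partner → padded with NULL.
- l (class_id=3) pairs with 1 row(s) of r.
- l (class_id=7) has no partner → padded with NULL.
- l (class_id=2) has no partner → padded with NULL.
- l (class_id=NULL) has no partner → padded with NULL.
Total: 9 matched + 4 padded = 13 rows.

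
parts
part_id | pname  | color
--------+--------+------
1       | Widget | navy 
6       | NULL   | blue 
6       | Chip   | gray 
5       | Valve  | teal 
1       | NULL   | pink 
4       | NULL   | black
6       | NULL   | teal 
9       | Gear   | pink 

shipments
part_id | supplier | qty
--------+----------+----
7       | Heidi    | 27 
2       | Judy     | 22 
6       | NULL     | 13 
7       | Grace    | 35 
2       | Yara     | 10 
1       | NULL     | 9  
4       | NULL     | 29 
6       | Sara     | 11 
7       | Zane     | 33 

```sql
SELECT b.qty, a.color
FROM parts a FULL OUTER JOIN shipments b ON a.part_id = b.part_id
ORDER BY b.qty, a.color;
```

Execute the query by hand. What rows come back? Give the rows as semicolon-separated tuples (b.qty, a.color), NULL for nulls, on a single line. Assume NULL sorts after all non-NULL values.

(9, navy); (9, pink); (10, NULL); (11, blue); (11, gray); (11, teal); (13, blue); (13, gray); (13, teal); (22, NULL); (27, NULL); (29, black); (33, NULL); (35, NULL); (NULL, pink); (NULL, teal)

FULL OUTER JOIN keeps every row from both sides; unmatched rows get NULL for the other side's columns.
Matching on a.part_id = b.part_id.
Matched pairs: 9; unmatched a rows kept: 2; unmatched b rows kept: 5.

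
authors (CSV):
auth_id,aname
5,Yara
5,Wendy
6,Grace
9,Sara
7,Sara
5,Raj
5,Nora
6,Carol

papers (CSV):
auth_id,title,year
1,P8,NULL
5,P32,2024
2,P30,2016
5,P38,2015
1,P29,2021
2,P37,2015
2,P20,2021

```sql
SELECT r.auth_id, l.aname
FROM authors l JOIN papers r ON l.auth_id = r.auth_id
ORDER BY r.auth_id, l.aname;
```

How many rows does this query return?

INNER JOIN keeps only pairs where the ON condition holds.
Matching on l.auth_id = r.auth_id.
- l[0] auth_id=5 → 2 match(es) in r → 2 row(s).
- l[1] auth_id=5 → 2 match(es) in r → 2 row(s).
- l[2] auth_id=6 → no match; dropped.
- l[3] auth_id=9 → no match; dropped.
- l[4] auth_id=7 → no match; dropped.
- l[5] auth_id=5 → 2 match(es) in r → 2 row(s).
- l[6] auth_id=5 → 2 match(es) in r → 2 row(s).
- l[7] auth_id=6 → no match; dropped.
Total: 8 rows.

8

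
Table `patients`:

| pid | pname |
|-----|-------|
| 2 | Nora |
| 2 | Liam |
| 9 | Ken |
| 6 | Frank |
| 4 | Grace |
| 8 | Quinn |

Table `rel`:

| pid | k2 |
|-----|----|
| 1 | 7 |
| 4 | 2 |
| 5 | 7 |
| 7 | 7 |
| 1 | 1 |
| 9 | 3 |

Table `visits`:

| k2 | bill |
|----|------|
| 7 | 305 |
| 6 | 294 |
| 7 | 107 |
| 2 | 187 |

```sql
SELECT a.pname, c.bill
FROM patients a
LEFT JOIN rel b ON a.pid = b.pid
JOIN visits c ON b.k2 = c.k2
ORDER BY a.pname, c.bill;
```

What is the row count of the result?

Step 1 — a LEFT JOIN b on pid → 6 row(s).
Then INNER JOIN `visits c` on k2: keep only rows whose b.k2 appears in c.
Result: 1 row(s).

1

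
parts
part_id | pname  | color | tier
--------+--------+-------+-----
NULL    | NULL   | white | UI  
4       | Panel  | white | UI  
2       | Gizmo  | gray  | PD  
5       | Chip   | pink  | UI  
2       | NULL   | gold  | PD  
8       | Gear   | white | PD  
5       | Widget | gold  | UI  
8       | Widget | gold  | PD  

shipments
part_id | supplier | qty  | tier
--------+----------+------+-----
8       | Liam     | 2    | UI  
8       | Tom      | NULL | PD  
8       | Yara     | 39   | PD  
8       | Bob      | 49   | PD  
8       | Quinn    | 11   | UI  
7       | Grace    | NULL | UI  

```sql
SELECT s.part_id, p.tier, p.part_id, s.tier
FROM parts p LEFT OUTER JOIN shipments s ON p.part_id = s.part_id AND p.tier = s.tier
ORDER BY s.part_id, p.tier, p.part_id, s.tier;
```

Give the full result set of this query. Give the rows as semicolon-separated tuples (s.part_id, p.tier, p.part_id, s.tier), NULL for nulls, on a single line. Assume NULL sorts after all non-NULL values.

LEFT JOIN keeps every row from `parts`; unmatched rows get NULL for `shipments`'s columns.
Matching on p.part_id = s.part_id AND p.tier = s.tier. A NULL in a compared column never satisfies the condition.
Matched pairs: 6; unmatched p rows kept: 6.

(8, PD, 8, PD); (8, PD, 8, PD); (8, PD, 8, PD); (8, PD, 8, PD); (8, PD, 8, PD); (8, PD, 8, PD); (NULL, PD, 2, NULL); (NULL, PD, 2, NULL); (NULL, UI, 4, NULL); (NULL, UI, 5, NULL); (NULL, UI, 5, NULL); (NULL, UI, NULL, NULL)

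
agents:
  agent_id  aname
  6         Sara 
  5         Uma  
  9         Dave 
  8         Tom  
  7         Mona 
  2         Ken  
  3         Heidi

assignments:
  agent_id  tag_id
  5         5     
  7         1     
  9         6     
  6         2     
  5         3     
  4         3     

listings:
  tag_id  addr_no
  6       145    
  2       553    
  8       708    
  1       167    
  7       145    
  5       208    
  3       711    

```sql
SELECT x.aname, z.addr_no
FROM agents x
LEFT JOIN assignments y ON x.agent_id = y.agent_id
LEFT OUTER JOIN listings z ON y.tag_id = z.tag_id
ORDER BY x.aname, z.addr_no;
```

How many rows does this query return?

8

Step 1 — x LEFT JOIN y on agent_id → 8 row(s).
Then LEFT JOIN `listings z` on tag_id: each of those 8 rows is kept; rows whose y.tag_id has no match in z get NULL for z's columns.
Result: 8 row(s).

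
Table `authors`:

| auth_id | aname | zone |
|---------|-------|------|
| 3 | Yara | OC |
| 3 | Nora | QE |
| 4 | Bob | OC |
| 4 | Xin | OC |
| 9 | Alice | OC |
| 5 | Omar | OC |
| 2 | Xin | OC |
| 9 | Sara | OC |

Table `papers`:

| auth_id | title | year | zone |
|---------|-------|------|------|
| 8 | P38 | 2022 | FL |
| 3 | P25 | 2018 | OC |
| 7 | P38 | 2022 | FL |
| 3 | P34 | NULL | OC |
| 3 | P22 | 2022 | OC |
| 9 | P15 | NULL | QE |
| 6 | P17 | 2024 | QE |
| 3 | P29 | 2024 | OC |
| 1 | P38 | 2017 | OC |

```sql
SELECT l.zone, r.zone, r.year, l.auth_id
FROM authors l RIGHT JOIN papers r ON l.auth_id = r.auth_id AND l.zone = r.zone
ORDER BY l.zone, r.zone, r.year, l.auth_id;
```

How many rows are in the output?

9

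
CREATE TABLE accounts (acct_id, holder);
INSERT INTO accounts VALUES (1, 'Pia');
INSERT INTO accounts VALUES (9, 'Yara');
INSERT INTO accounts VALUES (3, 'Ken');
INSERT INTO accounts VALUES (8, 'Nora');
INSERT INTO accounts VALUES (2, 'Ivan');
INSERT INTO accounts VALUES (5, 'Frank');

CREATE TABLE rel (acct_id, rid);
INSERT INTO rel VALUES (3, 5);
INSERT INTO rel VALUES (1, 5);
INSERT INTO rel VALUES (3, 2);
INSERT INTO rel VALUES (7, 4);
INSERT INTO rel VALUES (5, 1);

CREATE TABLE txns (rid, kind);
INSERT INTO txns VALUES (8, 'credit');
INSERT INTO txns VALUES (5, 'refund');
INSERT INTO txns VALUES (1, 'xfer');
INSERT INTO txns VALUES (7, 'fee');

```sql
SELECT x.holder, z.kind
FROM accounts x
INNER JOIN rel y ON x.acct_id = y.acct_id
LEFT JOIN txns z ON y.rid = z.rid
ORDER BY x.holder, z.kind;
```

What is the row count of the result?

Joins associate left-to-right: accounts INNER JOIN rel on acct_id gives 4 intermediate row(s).
Then LEFT JOIN `txns z` on rid: each of those 4 rows is kept; rows whose y.rid has no match in z get NULL for z's columns.
Result: 4 row(s).

4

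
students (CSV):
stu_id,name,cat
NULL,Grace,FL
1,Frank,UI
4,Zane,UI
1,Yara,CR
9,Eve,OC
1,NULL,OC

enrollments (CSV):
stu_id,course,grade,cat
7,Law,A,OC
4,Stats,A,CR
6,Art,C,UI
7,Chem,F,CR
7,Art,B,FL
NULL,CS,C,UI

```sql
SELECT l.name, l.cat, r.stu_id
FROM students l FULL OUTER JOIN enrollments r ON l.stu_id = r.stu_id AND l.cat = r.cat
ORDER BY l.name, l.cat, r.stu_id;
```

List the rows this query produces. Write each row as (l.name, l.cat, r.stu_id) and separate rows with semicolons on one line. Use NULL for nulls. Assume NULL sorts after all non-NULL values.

FULL OUTER JOIN keeps every row from both sides; unmatched rows get NULL for the other side's columns.
Matching on l.stu_id = r.stu_id AND l.cat = r.cat. A NULL in a compared column never satisfies the condition.
Matched pairs: 0; unmatched l rows kept: 6; unmatched r rows kept: 6.

(Eve, OC, NULL); (Frank, UI, NULL); (Grace, FL, NULL); (Yara, CR, NULL); (Zane, UI, NULL); (NULL, OC, NULL); (NULL, NULL, 4); (NULL, NULL, 6); (NULL, NULL, 7); (NULL, NULL, 7); (NULL, NULL, 7); (NULL, NULL, NULL)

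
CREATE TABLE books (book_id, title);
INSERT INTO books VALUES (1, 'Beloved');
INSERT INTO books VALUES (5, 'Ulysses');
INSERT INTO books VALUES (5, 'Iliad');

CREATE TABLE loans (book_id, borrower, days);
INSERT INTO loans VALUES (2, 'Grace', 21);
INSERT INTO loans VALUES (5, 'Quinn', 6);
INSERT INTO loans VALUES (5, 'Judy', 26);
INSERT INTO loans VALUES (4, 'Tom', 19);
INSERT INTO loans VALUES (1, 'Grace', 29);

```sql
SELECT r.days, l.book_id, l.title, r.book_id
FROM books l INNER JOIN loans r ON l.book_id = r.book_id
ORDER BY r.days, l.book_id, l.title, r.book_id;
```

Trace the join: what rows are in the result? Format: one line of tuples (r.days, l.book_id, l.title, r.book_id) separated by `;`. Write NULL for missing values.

INNER JOIN keeps only pairs where the ON condition holds.
Matching on l.book_id = r.book_id.
- l (book_id=1) pairs with 1 row(s) of r.
- l (book_id=5) pairs with 2 row(s) of r.
- l (book_id=5) pairs with 2 row(s) of r.
After projecting and ordering:
r.days | l.book_id | l.title | r.book_id
6 | 5 | Iliad | 5
6 | 5 | Ulysses | 5
26 | 5 | Iliad | 5
26 | 5 | Ulysses | 5
29 | 1 | Beloved | 1

(6, 5, Iliad, 5); (6, 5, Ulysses, 5); (26, 5, Iliad, 5); (26, 5, Ulysses, 5); (29, 1, Beloved, 1)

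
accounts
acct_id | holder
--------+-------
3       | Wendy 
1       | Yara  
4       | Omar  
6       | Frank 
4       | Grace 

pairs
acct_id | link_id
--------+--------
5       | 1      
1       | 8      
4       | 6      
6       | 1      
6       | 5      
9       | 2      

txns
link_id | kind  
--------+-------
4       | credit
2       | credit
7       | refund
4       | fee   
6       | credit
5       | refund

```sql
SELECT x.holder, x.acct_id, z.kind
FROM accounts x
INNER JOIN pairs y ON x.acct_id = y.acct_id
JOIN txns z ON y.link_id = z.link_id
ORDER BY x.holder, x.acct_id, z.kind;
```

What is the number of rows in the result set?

Step 1 — x INNER JOIN y on acct_id → 5 row(s).
Then INNER JOIN `txns z` on link_id: keep only rows whose y.link_id appears in z.
Result: 3 row(s).

3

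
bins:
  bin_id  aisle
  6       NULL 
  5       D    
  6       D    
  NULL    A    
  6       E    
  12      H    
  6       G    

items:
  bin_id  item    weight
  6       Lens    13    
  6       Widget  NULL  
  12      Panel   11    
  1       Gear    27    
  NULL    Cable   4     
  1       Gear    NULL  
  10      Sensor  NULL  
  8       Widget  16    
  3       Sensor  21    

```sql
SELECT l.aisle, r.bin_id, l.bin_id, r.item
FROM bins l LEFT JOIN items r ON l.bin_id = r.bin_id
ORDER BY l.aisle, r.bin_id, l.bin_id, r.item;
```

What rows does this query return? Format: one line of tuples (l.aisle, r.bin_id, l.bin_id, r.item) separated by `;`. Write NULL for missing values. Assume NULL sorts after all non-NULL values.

LEFT JOIN keeps every row from `bins`; unmatched rows get NULL for `items`'s columns.
Matching on l.bin_id = r.bin_id. A NULL in a compared column never satisfies the condition.
Matched pairs: 9; unmatched l rows kept: 2.

(A, NULL, NULL, NULL); (D, 6, 6, Lens); (D, 6, 6, Widget); (D, NULL, 5, NULL); (E, 6, 6, Lens); (E, 6, 6, Widget); (G, 6, 6, Lens); (G, 6, 6, Widget); (H, 12, 12, Panel); (NULL, 6, 6, Lens); (NULL, 6, 6, Widget)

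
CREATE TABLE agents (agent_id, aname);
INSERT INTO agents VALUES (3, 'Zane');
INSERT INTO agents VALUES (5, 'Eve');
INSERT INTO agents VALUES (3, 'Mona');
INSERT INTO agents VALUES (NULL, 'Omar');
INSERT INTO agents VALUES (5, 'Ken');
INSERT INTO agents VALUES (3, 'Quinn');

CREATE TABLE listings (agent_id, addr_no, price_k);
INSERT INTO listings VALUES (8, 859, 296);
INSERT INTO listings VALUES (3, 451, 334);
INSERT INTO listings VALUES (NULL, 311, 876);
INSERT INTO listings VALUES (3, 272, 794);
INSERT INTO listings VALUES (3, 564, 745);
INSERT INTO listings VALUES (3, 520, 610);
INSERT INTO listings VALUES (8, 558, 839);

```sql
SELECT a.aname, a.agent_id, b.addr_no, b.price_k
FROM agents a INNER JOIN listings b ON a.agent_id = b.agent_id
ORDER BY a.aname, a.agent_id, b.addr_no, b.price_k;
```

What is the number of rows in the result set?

12

INNER JOIN keeps only pairs where the ON condition holds.
Matching on a.agent_id = b.agent_id. A NULL in a compared column never satisfies the condition.
Matched pairs: 12.
Total: 12 rows.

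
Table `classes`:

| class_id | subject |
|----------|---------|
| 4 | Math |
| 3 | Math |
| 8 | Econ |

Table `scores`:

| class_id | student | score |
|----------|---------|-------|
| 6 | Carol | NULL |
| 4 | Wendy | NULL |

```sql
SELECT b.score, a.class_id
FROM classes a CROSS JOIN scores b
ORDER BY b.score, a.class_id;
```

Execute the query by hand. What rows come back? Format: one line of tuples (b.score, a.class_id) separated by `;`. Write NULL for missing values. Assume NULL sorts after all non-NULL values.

CROSS JOIN pairs every row of `classes` with every row of `scores`: 3 × 2 = 6 rows.
After projecting and ordering:
b.score | a.class_id
NULL | 3
NULL | 3
NULL | 4
NULL | 4
NULL | 8
NULL | 8

(NULL, 3); (NULL, 3); (NULL, 4); (NULL, 4); (NULL, 8); (NULL, 8)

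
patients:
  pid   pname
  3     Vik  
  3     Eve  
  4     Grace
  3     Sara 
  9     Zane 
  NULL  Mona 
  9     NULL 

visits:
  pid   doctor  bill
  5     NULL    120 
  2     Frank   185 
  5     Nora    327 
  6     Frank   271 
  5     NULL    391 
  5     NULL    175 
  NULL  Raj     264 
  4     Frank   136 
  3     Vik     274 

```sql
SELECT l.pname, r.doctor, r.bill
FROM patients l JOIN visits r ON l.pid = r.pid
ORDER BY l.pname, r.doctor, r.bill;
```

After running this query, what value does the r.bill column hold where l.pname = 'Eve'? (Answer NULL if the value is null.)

INNER JOIN keeps only pairs where the ON condition holds.
Matching on l.pid = r.pid. A NULL in a compared column never satisfies the condition.
Matched pairs: 4.

274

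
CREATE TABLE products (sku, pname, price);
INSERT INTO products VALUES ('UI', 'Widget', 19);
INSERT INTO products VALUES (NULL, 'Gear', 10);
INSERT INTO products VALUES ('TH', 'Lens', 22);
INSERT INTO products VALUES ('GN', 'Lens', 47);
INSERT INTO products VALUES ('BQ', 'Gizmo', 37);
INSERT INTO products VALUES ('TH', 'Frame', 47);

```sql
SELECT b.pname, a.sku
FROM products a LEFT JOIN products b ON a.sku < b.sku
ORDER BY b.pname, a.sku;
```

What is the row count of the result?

LEFT JOIN keeps every row from `products a`; unmatched rows get NULL for `products b`'s columns.
Matching on a.sku < b.sku. A NULL in a compared column never satisfies the condition.
- a (sku=UI) has no partner → padded with NULL.
- a (sku=NULL) has no partner → padded with NULL.
- a (sku=TH) pairs with 1 row(s) of b.
- a (sku=GN) pairs with 3 row(s) of b.
- a (sku=BQ) pairs with 4 row(s) of b.
- a (sku=TH) pairs with 1 row(s) of b.
Total: 9 matched + 2 padded = 11 rows.

11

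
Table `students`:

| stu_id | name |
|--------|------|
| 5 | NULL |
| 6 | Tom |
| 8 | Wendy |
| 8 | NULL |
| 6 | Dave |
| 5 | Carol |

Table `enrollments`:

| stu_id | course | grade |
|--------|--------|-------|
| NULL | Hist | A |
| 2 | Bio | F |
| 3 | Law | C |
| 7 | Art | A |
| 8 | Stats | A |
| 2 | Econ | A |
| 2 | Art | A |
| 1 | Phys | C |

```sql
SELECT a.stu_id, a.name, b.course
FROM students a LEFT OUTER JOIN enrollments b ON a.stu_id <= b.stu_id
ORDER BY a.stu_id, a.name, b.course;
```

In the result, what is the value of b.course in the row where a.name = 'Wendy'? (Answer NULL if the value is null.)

LEFT JOIN keeps every row from `students`; unmatched rows get NULL for `enrollments`'s columns.
Matching on a.stu_id <= b.stu_id. A NULL in a compared column never satisfies the condition.
Matched pairs: 10; unmatched a rows kept: 0.

Stats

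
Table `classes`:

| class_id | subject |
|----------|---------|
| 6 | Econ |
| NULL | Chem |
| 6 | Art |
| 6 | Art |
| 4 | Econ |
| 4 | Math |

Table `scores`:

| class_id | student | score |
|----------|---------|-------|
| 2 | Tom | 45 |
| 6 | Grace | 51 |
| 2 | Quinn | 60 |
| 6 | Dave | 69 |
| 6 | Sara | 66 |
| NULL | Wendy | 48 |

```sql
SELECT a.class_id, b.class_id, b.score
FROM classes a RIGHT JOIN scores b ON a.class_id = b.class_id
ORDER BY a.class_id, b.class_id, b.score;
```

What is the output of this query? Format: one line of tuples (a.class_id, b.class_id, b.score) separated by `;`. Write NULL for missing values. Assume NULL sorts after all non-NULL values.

RIGHT JOIN keeps every row from `scores`; unmatched rows get NULL for `classes`'s columns.
Matching on a.class_id = b.class_id. A NULL in a compared column never satisfies the condition.
- a row (class_id=6): matches 3 b row(s) → 3 output row(s).
- a row (class_id=NULL): no match.
- a row (class_id=6): matches 3 b row(s) → 3 output row(s).
- a row (class_id=6): matches 3 b row(s) → 3 output row(s).
- a row (class_id=4): no match.
- a row (class_id=4): no match.
- 3 b row(s) had no a match → kept, a columns NULL.

(6, 6, 51); (6, 6, 51); (6, 6, 51); (6, 6, 66); (6, 6, 66); (6, 6, 66); (6, 6, 69); (6, 6, 69); (6, 6, 69); (NULL, 2, 45); (NULL, 2, 60); (NULL, NULL, 48)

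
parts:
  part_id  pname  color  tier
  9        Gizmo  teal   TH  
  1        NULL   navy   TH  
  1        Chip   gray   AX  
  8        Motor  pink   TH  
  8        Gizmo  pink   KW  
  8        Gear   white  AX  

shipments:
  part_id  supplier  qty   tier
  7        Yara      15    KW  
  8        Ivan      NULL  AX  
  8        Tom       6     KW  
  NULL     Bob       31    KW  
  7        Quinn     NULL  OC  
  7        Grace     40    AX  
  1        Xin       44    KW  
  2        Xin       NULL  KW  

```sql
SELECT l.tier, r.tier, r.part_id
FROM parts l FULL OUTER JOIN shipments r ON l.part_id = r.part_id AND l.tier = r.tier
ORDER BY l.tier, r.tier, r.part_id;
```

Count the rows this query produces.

12

FULL OUTER JOIN keeps every row from both sides; unmatched rows get NULL for the other side's columns.
Matching on l.part_id = r.part_id AND l.tier = r.tier. A NULL in a compared column never satisfies the condition.
Matched pairs: 2; unmatched l rows kept: 4; unmatched r rows kept: 6.
Total: 2 matched + 10 padded = 12 rows.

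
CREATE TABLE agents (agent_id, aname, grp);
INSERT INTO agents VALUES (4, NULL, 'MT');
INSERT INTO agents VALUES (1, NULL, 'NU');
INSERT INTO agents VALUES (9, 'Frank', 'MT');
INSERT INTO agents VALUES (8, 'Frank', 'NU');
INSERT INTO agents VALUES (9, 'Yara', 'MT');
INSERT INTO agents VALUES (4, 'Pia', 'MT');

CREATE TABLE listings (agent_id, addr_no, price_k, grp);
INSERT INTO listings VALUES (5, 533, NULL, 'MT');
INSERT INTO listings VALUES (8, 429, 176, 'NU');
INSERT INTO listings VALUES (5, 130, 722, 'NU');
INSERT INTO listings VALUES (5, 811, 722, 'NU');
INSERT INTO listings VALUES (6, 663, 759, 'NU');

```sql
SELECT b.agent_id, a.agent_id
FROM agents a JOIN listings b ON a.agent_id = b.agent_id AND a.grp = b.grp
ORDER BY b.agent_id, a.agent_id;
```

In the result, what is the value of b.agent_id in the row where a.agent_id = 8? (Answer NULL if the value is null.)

INNER JOIN keeps only pairs where the ON condition holds.
Matching on a.agent_id = b.agent_id AND a.grp = b.grp.
- a row (agent_id=4, grp=MT): no match → dropped.
- a row (agent_id=1, grp=NU): no match → dropped.
- a row (agent_id=9, grp=MT): no match → dropped.
- a row (agent_id=8, grp=NU): matches 1 b row(s) → 1 output row(s).
- a row (agent_id=9, grp=MT): no match → dropped.
- a row (agent_id=4, grp=MT): no match → dropped.

8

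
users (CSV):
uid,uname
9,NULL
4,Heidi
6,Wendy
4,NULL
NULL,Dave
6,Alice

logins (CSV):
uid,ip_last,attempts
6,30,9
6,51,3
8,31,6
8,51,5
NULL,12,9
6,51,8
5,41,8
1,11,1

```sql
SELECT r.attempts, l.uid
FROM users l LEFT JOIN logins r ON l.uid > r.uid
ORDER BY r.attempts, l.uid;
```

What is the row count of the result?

14

LEFT JOIN keeps every row from `users`; unmatched rows get NULL for `logins`'s columns.
Matching on l.uid > r.uid. A NULL in a compared column never satisfies the condition.
- l[0] uid=9 → 7 match(es) in r → 7 row(s).
- l[1] uid=4 → 1 match(es) in r → 1 row(s).
- l[2] uid=6 → 2 match(es) in r → 2 row(s).
- l[3] uid=4 → 1 match(es) in r → 1 row(s).
- l[4] uid=NULL → no match; kept with NULLs on the r side.
- l[5] uid=6 → 2 match(es) in r → 2 row(s).
Total: 13 matched + 1 padded = 14 rows.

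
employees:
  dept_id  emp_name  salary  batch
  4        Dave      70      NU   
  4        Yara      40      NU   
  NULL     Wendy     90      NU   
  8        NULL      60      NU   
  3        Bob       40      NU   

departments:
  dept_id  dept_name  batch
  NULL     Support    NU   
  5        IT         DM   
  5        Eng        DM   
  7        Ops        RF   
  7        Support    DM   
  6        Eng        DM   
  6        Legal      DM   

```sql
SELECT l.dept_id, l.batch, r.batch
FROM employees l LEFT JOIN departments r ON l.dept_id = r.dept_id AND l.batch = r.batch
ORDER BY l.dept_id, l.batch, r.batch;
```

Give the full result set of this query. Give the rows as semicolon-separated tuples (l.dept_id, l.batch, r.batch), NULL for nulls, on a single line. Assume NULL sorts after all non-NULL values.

(3, NU, NULL); (4, NU, NULL); (4, NU, NULL); (8, NU, NULL); (NULL, NU, NULL)

LEFT JOIN keeps every row from `employees`; unmatched rows get NULL for `departments`'s columns.
Matching on l.dept_id = r.dept_id AND l.batch = r.batch. A NULL in a compared column never satisfies the condition.
- dept_id=4, batch=NU: no r row matches, row kept with r columns NULL.
- dept_id=4, batch=NU: no r row matches, row kept with r columns NULL.
- dept_id=NULL, batch=NU: no r row matches, row kept with r columns NULL.
- dept_id=8, batch=NU: no r row matches, row kept with r columns NULL.
- dept_id=3, batch=NU: no r row matches, row kept with r columns NULL.
After projecting and ordering:
l.dept_id | l.batch | r.batch
3 | NU | NULL
4 | NU | NULL
4 | NU | NULL
8 | NU | NULL
NULL | NU | NULL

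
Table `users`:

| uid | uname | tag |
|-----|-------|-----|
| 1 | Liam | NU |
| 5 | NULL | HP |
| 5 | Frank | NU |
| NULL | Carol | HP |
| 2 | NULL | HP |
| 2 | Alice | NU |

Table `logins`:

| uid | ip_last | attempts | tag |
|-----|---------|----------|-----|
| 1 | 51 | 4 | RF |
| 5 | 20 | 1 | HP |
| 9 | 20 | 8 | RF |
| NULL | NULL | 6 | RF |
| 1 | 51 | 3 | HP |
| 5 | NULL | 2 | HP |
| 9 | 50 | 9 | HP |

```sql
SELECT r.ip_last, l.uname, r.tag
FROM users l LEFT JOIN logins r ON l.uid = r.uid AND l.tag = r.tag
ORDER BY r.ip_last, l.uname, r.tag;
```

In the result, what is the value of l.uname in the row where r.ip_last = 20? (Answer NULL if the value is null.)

NULL

LEFT JOIN keeps every row from `users`; unmatched rows get NULL for `logins`'s columns.
Matching on l.uid = r.uid AND l.tag = r.tag. A NULL in a compared column never satisfies the condition.
- l[0] uid=1, tag=NU → no match; kept with NULLs on the r side.
- l[1] uid=5, tag=HP → 2 match(es) in r → 2 row(s).
- l[2] uid=5, tag=NU → no match; kept with NULLs on the r side.
- l[3] uid=NULL, tag=HP → no match; kept with NULLs on the r side.
- l[4] uid=2, tag=HP → no match; kept with NULLs on the r side.
- l[5] uid=2, tag=NU → no match; kept with NULLs on the r side.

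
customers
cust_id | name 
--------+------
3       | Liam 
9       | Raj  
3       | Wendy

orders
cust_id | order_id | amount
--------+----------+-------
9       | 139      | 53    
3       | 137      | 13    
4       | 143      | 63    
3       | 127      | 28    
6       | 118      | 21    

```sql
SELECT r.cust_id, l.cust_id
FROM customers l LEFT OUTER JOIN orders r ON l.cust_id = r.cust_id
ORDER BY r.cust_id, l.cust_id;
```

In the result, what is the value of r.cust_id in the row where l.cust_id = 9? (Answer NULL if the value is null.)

LEFT JOIN keeps every row from `customers`; unmatched rows get NULL for `orders`'s columns.
Matching on l.cust_id = r.cust_id.
Matched pairs: 5; unmatched l rows kept: 0.

9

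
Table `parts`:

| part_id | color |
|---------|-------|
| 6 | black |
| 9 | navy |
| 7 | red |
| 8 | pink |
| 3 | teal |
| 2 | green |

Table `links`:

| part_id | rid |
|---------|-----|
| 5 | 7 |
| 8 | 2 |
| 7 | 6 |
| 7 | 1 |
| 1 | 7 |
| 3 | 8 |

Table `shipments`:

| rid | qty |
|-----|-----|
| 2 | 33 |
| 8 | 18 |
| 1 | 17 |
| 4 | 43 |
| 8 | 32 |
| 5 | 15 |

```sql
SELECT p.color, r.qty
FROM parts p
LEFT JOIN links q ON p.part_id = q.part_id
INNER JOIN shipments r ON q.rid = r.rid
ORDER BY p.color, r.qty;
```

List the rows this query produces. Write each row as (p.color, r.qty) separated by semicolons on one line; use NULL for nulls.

Step 1 — p LEFT JOIN q on part_id → 7 row(s).
Then INNER JOIN `shipments r` on rid: keep only rows whose q.rid appears in r.

(pink, 33); (red, 17); (teal, 18); (teal, 32)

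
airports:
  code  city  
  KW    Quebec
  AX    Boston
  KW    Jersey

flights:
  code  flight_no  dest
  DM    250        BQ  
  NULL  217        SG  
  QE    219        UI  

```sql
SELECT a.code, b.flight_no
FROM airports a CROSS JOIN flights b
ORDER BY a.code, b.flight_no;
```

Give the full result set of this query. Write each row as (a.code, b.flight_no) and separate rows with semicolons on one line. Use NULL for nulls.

CROSS JOIN pairs every row of `airports` with every row of `flights`: 3 × 3 = 9 rows.
After projecting and ordering:
a.code | b.flight_no
AX | 217
AX | 219
AX | 250
KW | 217
KW | 217
KW | 219
KW | 219
KW | 250
KW | 250

(AX, 217); (AX, 219); (AX, 250); (KW, 217); (KW, 217); (KW, 219); (KW, 219); (KW, 250); (KW, 250)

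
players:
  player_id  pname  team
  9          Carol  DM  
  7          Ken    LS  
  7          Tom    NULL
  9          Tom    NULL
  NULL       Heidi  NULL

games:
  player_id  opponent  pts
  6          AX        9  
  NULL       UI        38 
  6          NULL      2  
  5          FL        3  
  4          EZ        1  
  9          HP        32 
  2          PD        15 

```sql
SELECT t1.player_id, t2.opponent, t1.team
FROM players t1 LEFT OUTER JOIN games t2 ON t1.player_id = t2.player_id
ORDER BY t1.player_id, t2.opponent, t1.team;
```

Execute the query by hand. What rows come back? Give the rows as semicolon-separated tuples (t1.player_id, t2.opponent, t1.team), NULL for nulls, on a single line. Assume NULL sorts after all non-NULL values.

LEFT JOIN keeps every row from `players`; unmatched rows get NULL for `games`'s columns.
Matching on t1.player_id = t2.player_id. A NULL in a compared column never satisfies the condition.
- t1 (player_id=9) pairs with 1 row(s) of t2.
- t1 (player_id=7) has no partner → padded with NULL.
- t1 (player_id=7) has no partner → padded with NULL.
- t1 (player_id=9) pairs with 1 row(s) of t2.
- t1 (player_id=NULL) has no partner → padded with NULL.
After projecting and ordering:
t1.player_id | t2.opponent | t1.team
7 | NULL | LS
7 | NULL | NULL
9 | HP | DM
9 | HP | NULL
NULL | NULL | NULL

(7, NULL, LS); (7, NULL, NULL); (9, HP, DM); (9, HP, NULL); (NULL, NULL, NULL)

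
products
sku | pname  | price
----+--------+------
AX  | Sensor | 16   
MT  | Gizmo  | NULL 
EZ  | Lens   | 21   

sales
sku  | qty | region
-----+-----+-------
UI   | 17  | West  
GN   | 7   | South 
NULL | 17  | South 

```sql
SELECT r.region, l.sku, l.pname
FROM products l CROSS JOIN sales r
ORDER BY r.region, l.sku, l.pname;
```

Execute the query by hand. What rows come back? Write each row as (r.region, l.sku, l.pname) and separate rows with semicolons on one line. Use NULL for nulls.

CROSS JOIN pairs every row of `products` with every row of `sales`: 3 × 3 = 9 rows.
After projecting and ordering:
r.region | l.sku | l.pname
South | AX | Sensor
South | AX | Sensor
South | EZ | Lens
South | EZ | Lens
South | MT | Gizmo
South | MT | Gizmo
West | AX | Sensor
West | EZ | Lens
West | MT | Gizmo

(South, AX, Sensor); (South, AX, Sensor); (South, EZ, Lens); (South, EZ, Lens); (South, MT, Gizmo); (South, MT, Gizmo); (West, AX, Sensor); (West, EZ, Lens); (West, MT, Gizmo)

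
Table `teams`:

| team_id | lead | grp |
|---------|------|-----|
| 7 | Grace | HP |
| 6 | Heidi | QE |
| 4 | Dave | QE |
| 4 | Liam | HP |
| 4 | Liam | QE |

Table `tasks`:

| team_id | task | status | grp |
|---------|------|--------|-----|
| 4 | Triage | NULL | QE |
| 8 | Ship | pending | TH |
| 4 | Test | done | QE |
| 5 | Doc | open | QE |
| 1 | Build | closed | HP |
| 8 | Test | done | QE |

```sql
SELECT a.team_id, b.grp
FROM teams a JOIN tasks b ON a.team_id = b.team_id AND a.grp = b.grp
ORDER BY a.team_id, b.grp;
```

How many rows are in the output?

4

INNER JOIN keeps only pairs where the ON condition holds.
Matching on a.team_id = b.team_id AND a.grp = b.grp.
Matched pairs: 4.
Total: 4 rows.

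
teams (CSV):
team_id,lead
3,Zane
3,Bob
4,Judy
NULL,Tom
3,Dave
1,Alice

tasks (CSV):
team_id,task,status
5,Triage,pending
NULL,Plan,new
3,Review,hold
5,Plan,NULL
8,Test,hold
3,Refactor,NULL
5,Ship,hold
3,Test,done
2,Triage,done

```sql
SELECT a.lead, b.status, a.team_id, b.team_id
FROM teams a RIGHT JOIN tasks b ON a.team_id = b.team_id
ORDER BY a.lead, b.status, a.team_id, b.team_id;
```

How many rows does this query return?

RIGHT JOIN keeps every row from `tasks`; unmatched rows get NULL for `teams`'s columns.
Matching on a.team_id = b.team_id. A NULL in a compared column never satisfies the condition.
- team_id=3: 3 matching b row(s), so 3 row(s) emitted.
- team_id=3: 3 matching b row(s), so 3 row(s) emitted.
- team_id=4: no matching b row.
- team_id=NULL: no matching b row.
- team_id=3: 3 matching b row(s), so 3 row(s) emitted.
- team_id=1: no matching b row.
- 6 b row(s) had no a match → kept, a columns NULL.
Total: 9 matched + 6 padded = 15 rows.

15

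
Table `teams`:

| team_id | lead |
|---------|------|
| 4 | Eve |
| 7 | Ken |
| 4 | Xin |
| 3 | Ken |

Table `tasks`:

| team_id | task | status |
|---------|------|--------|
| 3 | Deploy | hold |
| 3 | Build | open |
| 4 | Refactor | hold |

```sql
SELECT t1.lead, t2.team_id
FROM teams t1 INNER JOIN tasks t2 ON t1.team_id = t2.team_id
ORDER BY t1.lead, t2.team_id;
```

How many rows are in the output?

4

INNER JOIN keeps only pairs where the ON condition holds.
Matching on t1.team_id = t2.team_id.
Matched pairs: 4.
Total: 4 rows.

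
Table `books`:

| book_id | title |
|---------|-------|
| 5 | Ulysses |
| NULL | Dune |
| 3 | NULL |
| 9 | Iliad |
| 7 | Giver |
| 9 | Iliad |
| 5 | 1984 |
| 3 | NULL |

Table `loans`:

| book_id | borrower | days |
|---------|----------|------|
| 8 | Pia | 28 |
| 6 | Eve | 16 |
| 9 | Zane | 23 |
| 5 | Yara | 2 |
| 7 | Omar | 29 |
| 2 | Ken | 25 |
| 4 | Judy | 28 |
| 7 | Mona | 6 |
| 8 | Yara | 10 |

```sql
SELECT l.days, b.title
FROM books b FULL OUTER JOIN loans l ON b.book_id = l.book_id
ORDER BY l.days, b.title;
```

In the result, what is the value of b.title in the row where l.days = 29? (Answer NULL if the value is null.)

Giver

FULL OUTER JOIN keeps every row from both sides; unmatched rows get NULL for the other side's columns.
Matching on b.book_id = l.book_id. A NULL in a compared column never satisfies the condition.
Matched pairs: 6; unmatched b rows kept: 3; unmatched l rows kept: 5.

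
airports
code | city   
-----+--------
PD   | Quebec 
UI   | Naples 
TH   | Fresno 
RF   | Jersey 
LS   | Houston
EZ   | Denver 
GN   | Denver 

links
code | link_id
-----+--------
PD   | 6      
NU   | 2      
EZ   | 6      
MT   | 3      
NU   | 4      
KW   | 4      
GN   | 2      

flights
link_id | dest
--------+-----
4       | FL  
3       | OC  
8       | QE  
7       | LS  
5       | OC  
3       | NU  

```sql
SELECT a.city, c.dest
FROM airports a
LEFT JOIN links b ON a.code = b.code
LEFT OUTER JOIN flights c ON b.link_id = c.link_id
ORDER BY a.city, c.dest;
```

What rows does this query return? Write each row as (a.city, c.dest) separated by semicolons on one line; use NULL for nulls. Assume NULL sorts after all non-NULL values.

(Denver, NULL); (Denver, NULL); (Fresno, NULL); (Houston, NULL); (Jersey, NULL); (Naples, NULL); (Quebec, NULL)

Evaluate left to right. First `airports a LEFT JOIN links b` on code: 7 row(s).
Then LEFT JOIN `flights c` on link_id: each of those 7 rows is kept; rows whose b.link_id has no match in c get NULL for c's columns.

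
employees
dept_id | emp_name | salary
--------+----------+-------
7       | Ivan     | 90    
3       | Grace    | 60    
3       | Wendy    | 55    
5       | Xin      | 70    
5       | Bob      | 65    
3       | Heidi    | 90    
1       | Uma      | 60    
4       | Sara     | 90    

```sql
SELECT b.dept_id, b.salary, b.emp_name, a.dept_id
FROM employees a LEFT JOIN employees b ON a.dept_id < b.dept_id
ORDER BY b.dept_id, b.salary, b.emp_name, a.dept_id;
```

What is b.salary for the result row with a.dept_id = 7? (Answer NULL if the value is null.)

NULL

LEFT JOIN keeps every row from `employees a`; unmatched rows get NULL for `employees b`'s columns.
Matching on a.dept_id < b.dept_id.
- a row (dept_id=7): no match → kept, b columns NULL.
- a row (dept_id=3): matches 4 b row(s) → 4 output row(s).
- a row (dept_id=3): matches 4 b row(s) → 4 output row(s).
- a row (dept_id=5): matches 1 b row(s) → 1 output row(s).
- a row (dept_id=5): matches 1 b row(s) → 1 output row(s).
- a row (dept_id=3): matches 4 b row(s) → 4 output row(s).
- a row (dept_id=1): matches 7 b row(s) → 7 output row(s).
- a row (dept_id=4): matches 3 b row(s) → 3 output row(s).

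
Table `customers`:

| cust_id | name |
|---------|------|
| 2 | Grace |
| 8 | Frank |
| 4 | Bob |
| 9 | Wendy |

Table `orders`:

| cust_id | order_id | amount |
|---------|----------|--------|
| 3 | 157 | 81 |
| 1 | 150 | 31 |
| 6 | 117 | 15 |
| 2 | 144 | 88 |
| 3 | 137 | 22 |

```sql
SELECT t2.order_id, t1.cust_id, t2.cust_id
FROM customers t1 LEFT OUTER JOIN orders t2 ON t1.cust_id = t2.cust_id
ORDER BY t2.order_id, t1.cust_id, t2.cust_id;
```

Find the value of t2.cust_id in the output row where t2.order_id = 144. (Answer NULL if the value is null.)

2

LEFT JOIN keeps every row from `customers`; unmatched rows get NULL for `orders`'s columns.
Matching on t1.cust_id = t2.cust_id.
- t1 row (cust_id=2): matches 1 t2 row(s) → 1 output row(s).
- t1 row (cust_id=8): no match → kept, t2 columns NULL.
- t1 row (cust_id=4): no match → kept, t2 columns NULL.
- t1 row (cust_id=9): no match → kept, t2 columns NULL.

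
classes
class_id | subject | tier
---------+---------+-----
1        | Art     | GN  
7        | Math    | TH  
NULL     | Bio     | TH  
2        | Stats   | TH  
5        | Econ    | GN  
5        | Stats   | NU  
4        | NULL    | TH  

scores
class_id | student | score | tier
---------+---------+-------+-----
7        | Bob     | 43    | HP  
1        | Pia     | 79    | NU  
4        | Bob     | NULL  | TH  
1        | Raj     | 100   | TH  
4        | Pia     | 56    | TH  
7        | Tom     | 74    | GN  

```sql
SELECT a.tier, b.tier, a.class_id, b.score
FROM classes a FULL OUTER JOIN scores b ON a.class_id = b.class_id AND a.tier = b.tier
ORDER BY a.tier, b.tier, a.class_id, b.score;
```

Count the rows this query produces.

FULL OUTER JOIN keeps every row from both sides; unmatched rows get NULL for the other side's columns.
Matching on a.class_id = b.class_id AND a.tier = b.tier. A NULL in a compared column never satisfies the condition.
Matched pairs: 2; unmatched a rows kept: 6; unmatched b rows kept: 4.
Total: 2 matched + 10 padded = 12 rows.

12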